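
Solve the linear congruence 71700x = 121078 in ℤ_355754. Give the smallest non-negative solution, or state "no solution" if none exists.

172138

First find gcd(71700, 355754):
355754 = 4·71700 + 68954
71700 = 1·68954 + 2746
68954 = 25·2746 + 304
2746 = 9·304 + 10
304 = 30·10 + 4
10 = 2·4 + 2
4 = 2·2 + 0
gcd = 2 and 2 | 121078, so solutions exist. Divide through by 2: 35850x ≡ 60539 (mod 177877).
Now find 35850⁻¹ mod 177877:
177877 = 4*35850 + 34477
35850 = 1*34477 + 1373
34477 = 25*1373 + 152
1373 = 9*152 + 5
152 = 30*5 + 2
5 = 2*2 + 1
2 = 2*1 + 0
Back-substitute:
1 = 5 − 2·2
1 = −2·152 + 61·5
1 = 61·1373 − 551·152
1 = −551·34477 + 13836·1373
1 = 13836·35850 − 14387·34477
1 = −14387·177877 + 71384·35850
So 35850⁻¹ ≡ 71384 (mod 177877).
Then x ≡ 71384·60539 ≡ 172138 (mod 177877); the smallest non-negative solution is x = 172138.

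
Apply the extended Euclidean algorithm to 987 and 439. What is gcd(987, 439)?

1

Repeated division:
987 = 2*439 + 109
439 = 4*109 + 3
109 = 36*3 + 1
3 = 3*1 + 0
gcd(987, 439) = 1.
Back-substituting:
1 = 109 − 36·3
1 = −36·439 + 145·109
1 = 145·987 − 326·439
So 1 = (145)·987 + (-326)·439.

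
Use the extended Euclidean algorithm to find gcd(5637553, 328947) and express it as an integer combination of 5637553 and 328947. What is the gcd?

Repeated division:
5637553 = 17·328947 + 45454
328947 = 7·45454 + 10769
45454 = 4·10769 + 2378
10769 = 4·2378 + 1257
2378 = 1·1257 + 1121
1257 = 1·1121 + 136
1121 = 8·136 + 33
136 = 4·33 + 4
33 = 8·4 + 1
4 = 4·1 + 0
gcd(5637553, 328947) = 1.
Express as a combination:
1 = 33 − 8·4
1 = −8·136 + 33·33
1 = 33·1121 − 272·136
1 = −272·1257 + 305·1121
1 = 305·2378 − 577·1257
1 = −577·10769 + 2613·2378
1 = 2613·45454 − 11029·10769
1 = −11029·328947 + 79816·45454
1 = 79816·5637553 − 1367901·328947
So 1 = (79816)·5637553 + (-1367901)·328947.

1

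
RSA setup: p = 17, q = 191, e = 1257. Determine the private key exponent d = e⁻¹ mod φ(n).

φ(n) = (p−1)(q−1) = 16·190 = 3040.
Need d with 1257·d ≡ 1 (mod 3040). Apply the extended Euclidean algorithm:
3040 = 2*1257 + 526
1257 = 2*526 + 205
526 = 2*205 + 116
205 = 1*116 + 89
116 = 1*89 + 27
89 = 3*27 + 8
27 = 3*8 + 3
8 = 2*3 + 2
3 = 1*2 + 1
2 = 2*1 + 0
Back-substitute:
1 = 3 − 2
1 = −8 + 3·3
1 = 3·27 − 10·8
1 = −10·89 + 33·27
1 = 33·116 − 43·89
1 = −43·205 + 76·116
1 = 76·526 − 195·205
1 = −195·1257 + 466·526
1 = 466·3040 − 1127·1257
So 1257·(-1127) ≡ 1 (mod 3040), hence d ≡ -1127 ≡ 1913 (mod 3040).

1913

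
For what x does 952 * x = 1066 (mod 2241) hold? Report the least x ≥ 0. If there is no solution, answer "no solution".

First find gcd(952, 2241):
2241 = 2·952 + 337
952 = 2·337 + 278
337 = 1·278 + 59
278 = 4·59 + 42
59 = 1·42 + 17
42 = 2·17 + 8
17 = 2·8 + 1
8 = 8·1 + 0
gcd = 1, so a unique solution mod 2241 exists.
Back-substitute for the Bézout coefficients:
1 = 17 − 2·8
1 = −2·42 + 5·17
1 = 5·59 − 7·42
1 = −7·278 + 33·59
1 = 33·337 − 40·278
1 = −40·952 + 113·337
1 = 113·2241 − 266·952
So 952·(-266) ≡ 1 (mod 2241), giving 952⁻¹ ≡ 1975.
x ≡ 952⁻¹·1066 ≡ 1975·1066 ≡ 1051 (mod 2241).

1051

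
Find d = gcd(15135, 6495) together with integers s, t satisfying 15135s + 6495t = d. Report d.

Euclidean algorithm:
15135 = 2×6495 + 2145
6495 = 3×2145 + 60
2145 = 35×60 + 45
60 = 1×45 + 15
45 = 3×15 + 0
gcd(15135, 6495) = 15.
Express as a combination:
15 = 60 − 45
15 = −2145 + 36·60
15 = 36·6495 − 109·2145
15 = −109·15135 + 254·6495
So 15 = (-109)·15135 + (254)·6495.

15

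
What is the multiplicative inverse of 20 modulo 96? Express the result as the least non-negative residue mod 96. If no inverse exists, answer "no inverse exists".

no inverse exists

Euclidean algorithm on 96, 20:
96 = 4×20 + 16
20 = 1×16 + 4
16 = 4×4 + 0
Since gcd = 4 > 1, 20 is not a unit mod 96.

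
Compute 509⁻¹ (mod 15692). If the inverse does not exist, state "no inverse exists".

12085

Run Euclid on (15692, 509):
15692 = 30*509 + 422
509 = 1*422 + 87
422 = 4*87 + 74
87 = 1*74 + 13
74 = 5*13 + 9
13 = 1*9 + 4
9 = 2*4 + 1
4 = 4*1 + 0
gcd = 1, so the inverse exists. Back-substitute:
1 = 9 − 2·4
1 = −2·13 + 3·9
1 = 3·74 − 17·13
1 = −17·87 + 20·74
1 = 20·422 − 97·87
1 = −97·509 + 117·422
1 = 117·15692 − 3607·509
Thus 509·(-3607) ≡ 1 (mod 15692); reducing, -3607 mod 15692 = 12085.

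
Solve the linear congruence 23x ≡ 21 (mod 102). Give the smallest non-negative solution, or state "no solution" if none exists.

63

First find gcd(23, 102):
102 = 4*23 + 10
23 = 2*10 + 3
10 = 3*3 + 1
3 = 3*1 + 0
gcd = 1, so a unique solution mod 102 exists.
Back-substitute for the Bézout coefficients:
1 = 10 − 3·3
1 = −3·23 + 7·10
1 = 7·102 − 31·23
So 23·(-31) ≡ 1 (mod 102), giving 23⁻¹ ≡ 71.
x ≡ 23⁻¹·21 ≡ 71·21 ≡ 63 (mod 102).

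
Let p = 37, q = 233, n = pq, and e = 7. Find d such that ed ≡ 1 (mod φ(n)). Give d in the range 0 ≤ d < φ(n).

7159

φ(n) = (p−1)(q−1) = 36·232 = 8352.
Need d with 7·d ≡ 1 (mod 8352). Apply the extended Euclidean algorithm:
8352 = 1193·7 + 1
7 = 7·1 + 0
Back-substitute:
1 = 8352 − 1193·7
So 7·(-1193) ≡ 1 (mod 8352), hence d ≡ -1193 ≡ 7159 (mod 8352).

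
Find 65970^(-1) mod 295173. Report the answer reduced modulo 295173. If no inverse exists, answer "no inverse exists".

no inverse exists

Euclidean algorithm on 295173, 65970:
295173 = 4*65970 + 31293
65970 = 2*31293 + 3384
31293 = 9*3384 + 837
3384 = 4*837 + 36
837 = 23*36 + 9
36 = 4*9 + 0
gcd(65970, 295173) = 9 ≠ 1, so 65970 has no multiplicative inverse modulo 295173.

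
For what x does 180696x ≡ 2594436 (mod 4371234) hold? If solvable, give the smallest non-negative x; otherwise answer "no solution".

235684

First find gcd(180696, 4371234):
4371234 = 24·180696 + 34530
180696 = 5·34530 + 8046
34530 = 4·8046 + 2346
8046 = 3·2346 + 1008
2346 = 2·1008 + 330
1008 = 3·330 + 18
330 = 18·18 + 6
18 = 3·6 + 0
gcd = 6 and 6 | 2594436, so solutions exist. Divide through by 6: 30116x ≡ 432406 (mod 728539).
Now find 30116⁻¹ mod 728539:
728539 = 24*30116 + 5755
30116 = 5*5755 + 1341
5755 = 4*1341 + 391
1341 = 3*391 + 168
391 = 2*168 + 55
168 = 3*55 + 3
55 = 18*3 + 1
3 = 3*1 + 0
Back-substitute:
1 = 55 − 18·3
1 = −18·168 + 55·55
1 = 55·391 − 128·168
1 = −128·1341 + 439·391
1 = 439·5755 − 1884·1341
1 = −1884·30116 + 9859·5755
1 = 9859·728539 − 238500·30116
So 30116·(-238500) ≡ 1 (mod 728539), i.e. 30116⁻¹ ≡ 490039.
Then x ≡ 490039·432406 ≡ 235684 (mod 728539); the smallest non-negative solution is x = 235684.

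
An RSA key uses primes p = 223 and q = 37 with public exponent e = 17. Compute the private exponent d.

3761

φ(n) = (p−1)(q−1) = 222·36 = 7992.
Need d with 17·d ≡ 1 (mod 7992). Apply the extended Euclidean algorithm:
7992 = 470·17 + 2
17 = 8·2 + 1
2 = 2·1 + 0
Back-substitute:
1 = 17 − 8·2
1 = −8·7992 + 3761·17
So 17·3761 ≡ 1 (mod 7992), hence d = 3761.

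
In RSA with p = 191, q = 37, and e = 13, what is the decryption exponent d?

φ(n) = (p−1)(q−1) = 190·36 = 6840.
Need d with 13·d ≡ 1 (mod 6840). Apply the extended Euclidean algorithm:
6840 = 526×13 + 2
13 = 6×2 + 1
2 = 2×1 + 0
Back-substitute:
1 = 13 − 6·2
1 = −6·6840 + 3157·13
So 13·3157 ≡ 1 (mod 6840), hence d = 3157.

3157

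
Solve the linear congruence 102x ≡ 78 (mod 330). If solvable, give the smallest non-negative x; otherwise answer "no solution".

4

First find gcd(102, 330):
330 = 3·102 + 24
102 = 4·24 + 6
24 = 4·6 + 0
gcd = 6 and 6 | 78, so solutions exist. Divide through by 6: 17x ≡ 13 (mod 55).
Now find 17⁻¹ mod 55:
55 = 3×17 + 4
17 = 4×4 + 1
4 = 4×1 + 0
Back-substitute:
1 = 17 − 4·4
1 = −4·55 + 13·17
So 17⁻¹ ≡ 13 (mod 55).
Then x ≡ 13·13 ≡ 4 (mod 55); the smallest non-negative solution is x = 4.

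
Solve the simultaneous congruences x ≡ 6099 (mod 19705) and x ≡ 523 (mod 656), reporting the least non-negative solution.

Write x = 6099 + 19705·k. Then 19705·k ≡ 523 − 6099 ≡ 328 (mod 656).
Need 19705⁻¹ mod 656. Extended Euclid on (656, 25):
656 = 26·25 + 6
25 = 4·6 + 1
6 = 6·1 + 0
Back-substitute:
1 = 25 − 4·6
1 = −4·656 + 105·25
19705⁻¹ ≡ 105 (mod 656), so k ≡ 105·328 ≡ 328 (mod 656).
x = 6099 + 19705·328 = 6469339.

6469339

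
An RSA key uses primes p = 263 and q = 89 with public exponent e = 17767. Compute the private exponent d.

φ(n) = (p−1)(q−1) = 262·88 = 23056.
Need d with 17767·d ≡ 1 (mod 23056). Apply the extended Euclidean algorithm:
23056 = 1*17767 + 5289
17767 = 3*5289 + 1900
5289 = 2*1900 + 1489
1900 = 1*1489 + 411
1489 = 3*411 + 256
411 = 1*256 + 155
256 = 1*155 + 101
155 = 1*101 + 54
101 = 1*54 + 47
54 = 1*47 + 7
47 = 6*7 + 5
7 = 1*5 + 2
5 = 2*2 + 1
2 = 2*1 + 0
Back-substitute:
1 = 5 − 2·2
1 = −2·7 + 3·5
1 = 3·47 − 20·7
1 = −20·54 + 23·47
1 = 23·101 − 43·54
1 = −43·155 + 66·101
1 = 66·256 − 109·155
1 = −109·411 + 175·256
1 = 175·1489 − 634·411
1 = −634·1900 + 809·1489
1 = 809·5289 − 2252·1900
1 = −2252·17767 + 7565·5289
1 = 7565·23056 − 9817·17767
So 17767·(-9817) ≡ 1 (mod 23056), hence d ≡ -9817 ≡ 13239 (mod 23056).

13239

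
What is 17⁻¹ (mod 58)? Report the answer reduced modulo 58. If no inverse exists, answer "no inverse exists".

41

Run Euclid on (58, 17):
58 = 3*17 + 7
17 = 2*7 + 3
7 = 2*3 + 1
3 = 3*1 + 0
The gcd is 1. Working backward:
1 = 7 − 2·3
1 = −2·17 + 5·7
1 = 5·58 − 17·17
Thus 17·(-17) ≡ 1 (mod 58); reducing, -17 mod 58 = 41.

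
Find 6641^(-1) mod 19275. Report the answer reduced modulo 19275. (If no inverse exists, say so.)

14486

gcd(19275, 6641) by repeated division:
19275 = 2·6641 + 5993
6641 = 1·5993 + 648
5993 = 9·648 + 161
648 = 4·161 + 4
161 = 40·4 + 1
4 = 4·1 + 0
The gcd is 1. Working backward:
1 = 161 − 40·4
1 = −40·648 + 161·161
1 = 161·5993 − 1489·648
1 = −1489·6641 + 1650·5993
1 = 1650·19275 − 4789·6641
So 6641·(-4789) ≡ 1 (mod 19275), and -4789 ≡ 14486 (mod 19275).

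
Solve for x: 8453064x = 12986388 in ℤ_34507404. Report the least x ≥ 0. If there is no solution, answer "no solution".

First find gcd(8453064, 34507404):
34507404 = 4*8453064 + 695148
8453064 = 12*695148 + 111288
695148 = 6*111288 + 27420
111288 = 4*27420 + 1608
27420 = 17*1608 + 84
1608 = 19*84 + 12
84 = 7*12 + 0
gcd = 12 and 12 | 12986388, so solutions exist. Divide through by 12: 704422x ≡ 1082199 (mod 2875617).
Now find 704422⁻¹ mod 2875617:
2875617 = 4×704422 + 57929
704422 = 12×57929 + 9274
57929 = 6×9274 + 2285
9274 = 4×2285 + 134
2285 = 17×134 + 7
134 = 19×7 + 1
7 = 7×1 + 0
Back-substitute:
1 = 134 − 19·7
1 = −19·2285 + 324·134
1 = 324·9274 − 1315·2285
1 = −1315·57929 + 8214·9274
1 = 8214·704422 − 99883·57929
1 = −99883·2875617 + 407746·704422
So 704422⁻¹ ≡ 407746 (mod 2875617).
Then x ≡ 407746·1082199 ≡ 1760421 (mod 2875617); the smallest non-negative solution is x = 1760421.

1760421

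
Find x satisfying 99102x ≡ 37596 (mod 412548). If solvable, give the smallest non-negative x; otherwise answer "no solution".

35980

First find gcd(99102, 412548):
412548 = 4*99102 + 16140
99102 = 6*16140 + 2262
16140 = 7*2262 + 306
2262 = 7*306 + 120
306 = 2*120 + 66
120 = 1*66 + 54
66 = 1*54 + 12
54 = 4*12 + 6
12 = 2*6 + 0
gcd = 6 and 6 | 37596, so solutions exist. Divide through by 6: 16517x ≡ 6266 (mod 68758).
Now find 16517⁻¹ mod 68758:
68758 = 4·16517 + 2690
16517 = 6·2690 + 377
2690 = 7·377 + 51
377 = 7·51 + 20
51 = 2·20 + 11
20 = 1·11 + 9
11 = 1·9 + 2
9 = 4·2 + 1
2 = 2·1 + 0
Back-substitute:
1 = 9 − 4·2
1 = −4·11 + 5·9
1 = 5·20 − 9·11
1 = −9·51 + 23·20
1 = 23·377 − 170·51
1 = −170·2690 + 1213·377
1 = 1213·16517 − 7448·2690
1 = −7448·68758 + 31005·16517
So 16517⁻¹ ≡ 31005 (mod 68758).
Then x ≡ 31005·6266 ≡ 35980 (mod 68758); the smallest non-negative solution is x = 35980.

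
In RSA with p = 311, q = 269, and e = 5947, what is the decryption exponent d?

18203

φ(n) = (p−1)(q−1) = 310·268 = 83080.
Need d with 5947·d ≡ 1 (mod 83080). Apply the extended Euclidean algorithm:
83080 = 13·5947 + 5769
5947 = 1·5769 + 178
5769 = 32·178 + 73
178 = 2·73 + 32
73 = 2·32 + 9
32 = 3·9 + 5
9 = 1·5 + 4
5 = 1·4 + 1
4 = 4·1 + 0
Back-substitute:
1 = 5 − 4
1 = −9 + 2·5
1 = 2·32 − 7·9
1 = −7·73 + 16·32
1 = 16·178 − 39·73
1 = −39·5769 + 1264·178
1 = 1264·5947 − 1303·5769
1 = −1303·83080 + 18203·5947
So 5947·18203 ≡ 1 (mod 83080), hence d = 18203.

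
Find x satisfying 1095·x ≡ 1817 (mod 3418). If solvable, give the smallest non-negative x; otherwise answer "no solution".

473

First find gcd(1095, 3418):
3418 = 3×1095 + 133
1095 = 8×133 + 31
133 = 4×31 + 9
31 = 3×9 + 4
9 = 2×4 + 1
4 = 4×1 + 0
gcd = 1, so a unique solution mod 3418 exists.
Back-substitute for the Bézout coefficients:
1 = 9 − 2·4
1 = −2·31 + 7·9
1 = 7·133 − 30·31
1 = −30·1095 + 247·133
1 = 247·3418 − 771·1095
So 1095·(-771) ≡ 1 (mod 3418), giving 1095⁻¹ ≡ 2647.
x ≡ 1095⁻¹·1817 ≡ 2647·1817 ≡ 473 (mod 3418).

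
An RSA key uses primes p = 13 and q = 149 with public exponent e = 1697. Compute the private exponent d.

1169

φ(n) = (p−1)(q−1) = 12·148 = 1776.
Need d with 1697·d ≡ 1 (mod 1776). Apply the extended Euclidean algorithm:
1776 = 1×1697 + 79
1697 = 21×79 + 38
79 = 2×38 + 3
38 = 12×3 + 2
3 = 1×2 + 1
2 = 2×1 + 0
Back-substitute:
1 = 3 − 2
1 = −38 + 13·3
1 = 13·79 − 27·38
1 = −27·1697 + 580·79
1 = 580·1776 − 607·1697
So 1697·(-607) ≡ 1 (mod 1776), hence d ≡ -607 ≡ 1169 (mod 1776).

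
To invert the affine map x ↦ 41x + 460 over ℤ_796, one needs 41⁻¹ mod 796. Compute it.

Run Euclid on (796, 41):
796 = 19*41 + 17
41 = 2*17 + 7
17 = 2*7 + 3
7 = 2*3 + 1
3 = 3*1 + 0
The gcd is 1. Working backward:
1 = 7 − 2·3
1 = −2·17 + 5·7
1 = 5·41 − 12·17
1 = −12·796 + 233·41
So 41·233 ≡ 1 (mod 796).

233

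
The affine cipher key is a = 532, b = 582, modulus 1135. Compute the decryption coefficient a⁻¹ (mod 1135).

Run Euclid on (1135, 532):
1135 = 2×532 + 71
532 = 7×71 + 35
71 = 2×35 + 1
35 = 35×1 + 0
gcd = 1, so the inverse exists. Back-substitute:
1 = 71 − 2·35
1 = −2·532 + 15·71
1 = 15·1135 − 32·532
Thus 532·(-32) ≡ 1 (mod 1135); reducing, -32 mod 1135 = 1103.

1103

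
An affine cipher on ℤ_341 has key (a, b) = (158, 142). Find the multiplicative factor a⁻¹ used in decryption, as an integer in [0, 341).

300

Run Euclid on (341, 158):
341 = 2×158 + 25
158 = 6×25 + 8
25 = 3×8 + 1
8 = 8×1 + 0
gcd = 1, so the inverse exists. Back-substitute:
1 = 25 − 3·8
1 = −3·158 + 19·25
1 = 19·341 − 41·158
So 158·(-41) ≡ 1 (mod 341), and -41 ≡ 300 (mod 341).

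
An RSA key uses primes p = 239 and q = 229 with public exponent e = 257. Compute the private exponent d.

26393

φ(n) = (p−1)(q−1) = 238·228 = 54264.
Need d with 257·d ≡ 1 (mod 54264). Apply the extended Euclidean algorithm:
54264 = 211*257 + 37
257 = 6*37 + 35
37 = 1*35 + 2
35 = 17*2 + 1
2 = 2*1 + 0
Back-substitute:
1 = 35 − 17·2
1 = −17·37 + 18·35
1 = 18·257 − 125·37
1 = −125·54264 + 26393·257
So 257·26393 ≡ 1 (mod 54264), hence d = 26393.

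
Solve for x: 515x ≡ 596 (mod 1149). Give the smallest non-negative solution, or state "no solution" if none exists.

First find gcd(515, 1149):
1149 = 2·515 + 119
515 = 4·119 + 39
119 = 3·39 + 2
39 = 19·2 + 1
2 = 2·1 + 0
gcd = 1, so a unique solution mod 1149 exists.
Back-substitute for the Bézout coefficients:
1 = 39 − 19·2
1 = −19·119 + 58·39
1 = 58·515 − 251·119
1 = −251·1149 + 560·515
So 515·(560) ≡ 1 (mod 1149), giving 515⁻¹ ≡ 560.
x ≡ 515⁻¹·596 ≡ 560·596 ≡ 550 (mod 1149).

550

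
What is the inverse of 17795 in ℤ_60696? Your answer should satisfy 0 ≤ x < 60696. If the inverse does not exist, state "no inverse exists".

Run Euclid on (60696, 17795):
60696 = 3·17795 + 7311
17795 = 2·7311 + 3173
7311 = 2·3173 + 965
3173 = 3·965 + 278
965 = 3·278 + 131
278 = 2·131 + 16
131 = 8·16 + 3
16 = 5·3 + 1
3 = 3·1 + 0
gcd = 1, so the inverse exists. Back-substitute:
1 = 16 − 5·3
1 = −5·131 + 41·16
1 = 41·278 − 87·131
1 = −87·965 + 302·278
1 = 302·3173 − 993·965
1 = −993·7311 + 2288·3173
1 = 2288·17795 − 5569·7311
1 = −5569·60696 + 18995·17795
So 17795·18995 ≡ 1 (mod 60696).

18995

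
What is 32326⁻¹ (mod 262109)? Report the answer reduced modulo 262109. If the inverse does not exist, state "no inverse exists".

Run Euclid on (262109, 32326):
262109 = 8*32326 + 3501
32326 = 9*3501 + 817
3501 = 4*817 + 233
817 = 3*233 + 118
233 = 1*118 + 115
118 = 1*115 + 3
115 = 38*3 + 1
3 = 3*1 + 0
Since gcd(32326, 262109) = 1, back-substitute to write 1 as a combination:
1 = 115 − 38·3
1 = −38·118 + 39·115
1 = 39·233 − 77·118
1 = −77·817 + 270·233
1 = 270·3501 − 1157·817
1 = −1157·32326 + 10683·3501
1 = 10683·262109 − 86621·32326
Thus 32326·(-86621) ≡ 1 (mod 262109); reducing, -86621 mod 262109 = 175488.

175488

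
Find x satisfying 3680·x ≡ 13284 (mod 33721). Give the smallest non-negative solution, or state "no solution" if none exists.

First find gcd(3680, 33721):
33721 = 9×3680 + 601
3680 = 6×601 + 74
601 = 8×74 + 9
74 = 8×9 + 2
9 = 4×2 + 1
2 = 2×1 + 0
gcd = 1, so a unique solution mod 33721 exists.
Back-substitute for the Bézout coefficients:
1 = 9 − 4·2
1 = −4·74 + 33·9
1 = 33·601 − 268·74
1 = −268·3680 + 1641·601
1 = 1641·33721 − 15037·3680
So 3680·(-15037) ≡ 1 (mod 33721), giving 3680⁻¹ ≡ 18684.
x ≡ 3680⁻¹·13284 ≡ 18684·13284 ≡ 11696 (mod 33721).

11696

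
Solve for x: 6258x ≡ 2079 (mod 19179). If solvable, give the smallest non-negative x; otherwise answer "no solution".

837

First find gcd(6258, 19179):
19179 = 3*6258 + 405
6258 = 15*405 + 183
405 = 2*183 + 39
183 = 4*39 + 27
39 = 1*27 + 12
27 = 2*12 + 3
12 = 4*3 + 0
gcd = 3 and 3 | 2079, so solutions exist. Divide through by 3: 2086x ≡ 693 (mod 6393).
Now find 2086⁻¹ mod 6393:
6393 = 3×2086 + 135
2086 = 15×135 + 61
135 = 2×61 + 13
61 = 4×13 + 9
13 = 1×9 + 4
9 = 2×4 + 1
4 = 4×1 + 0
Back-substitute:
1 = 9 − 2·4
1 = −2·13 + 3·9
1 = 3·61 − 14·13
1 = −14·135 + 31·61
1 = 31·2086 − 479·135
1 = −479·6393 + 1468·2086
So 2086⁻¹ ≡ 1468 (mod 6393).
Then x ≡ 1468·693 ≡ 837 (mod 6393); the smallest non-negative solution is x = 837.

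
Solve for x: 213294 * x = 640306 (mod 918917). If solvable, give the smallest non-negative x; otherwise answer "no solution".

First find gcd(213294, 918917):
918917 = 4×213294 + 65741
213294 = 3×65741 + 16071
65741 = 4×16071 + 1457
16071 = 11×1457 + 44
1457 = 33×44 + 5
44 = 8×5 + 4
5 = 1×4 + 1
4 = 4×1 + 0
gcd = 1, so a unique solution mod 918917 exists.
Back-substitute for the Bézout coefficients:
1 = 5 − 4
1 = −44 + 9·5
1 = 9·1457 − 298·44
1 = −298·16071 + 3287·1457
1 = 3287·65741 − 13446·16071
1 = −13446·213294 + 43625·65741
1 = 43625·918917 − 187946·213294
So 213294·(-187946) ≡ 1 (mod 918917), giving 213294⁻¹ ≡ 730971.
x ≡ 213294⁻¹·640306 ≡ 730971·640306 ≡ 256678 (mod 918917).

256678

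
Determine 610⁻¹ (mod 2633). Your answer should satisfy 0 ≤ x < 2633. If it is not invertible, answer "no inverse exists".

gcd(2633, 610) by repeated division:
2633 = 4·610 + 193
610 = 3·193 + 31
193 = 6·31 + 7
31 = 4·7 + 3
7 = 2·3 + 1
3 = 3·1 + 0
Since gcd(610, 2633) = 1, back-substitute to write 1 as a combination:
1 = 7 − 2·3
1 = −2·31 + 9·7
1 = 9·193 − 56·31
1 = −56·610 + 177·193
1 = 177·2633 − 764·610
Hence 610⁻¹ ≡ -764 ≡ 1869 (mod 2633).

1869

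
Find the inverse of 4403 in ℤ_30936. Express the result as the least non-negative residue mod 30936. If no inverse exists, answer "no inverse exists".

1883

gcd(30936, 4403) by repeated division:
30936 = 7×4403 + 115
4403 = 38×115 + 33
115 = 3×33 + 16
33 = 2×16 + 1
16 = 16×1 + 0
gcd = 1, so the inverse exists. Back-substitute:
1 = 33 − 2·16
1 = −2·115 + 7·33
1 = 7·4403 − 268·115
1 = −268·30936 + 1883·4403
So 4403·1883 ≡ 1 (mod 30936).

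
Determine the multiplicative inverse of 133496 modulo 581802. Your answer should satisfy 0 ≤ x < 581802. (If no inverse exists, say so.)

Compute gcd(133496, 581802):
581802 = 4×133496 + 47818
133496 = 2×47818 + 37860
47818 = 1×37860 + 9958
37860 = 3×9958 + 7986
9958 = 1×7986 + 1972
7986 = 4×1972 + 98
1972 = 20×98 + 12
98 = 8×12 + 2
12 = 6×2 + 0
Since gcd = 2 > 1, 133496 is not a unit mod 581802.

no inverse exists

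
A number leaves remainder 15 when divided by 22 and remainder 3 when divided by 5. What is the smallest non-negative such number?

103

Write x = 15 + 22·k. Then 22·k ≡ 3 − 15 ≡ 3 (mod 5).
Need 22⁻¹ mod 5. Extended Euclid on (5, 2):
5 = 2*2 + 1
2 = 2*1 + 0
Back-substitute:
1 = 5 − 2·2
22⁻¹ ≡ 3 (mod 5), so k ≡ 3·3 ≡ 4 (mod 5).
x = 15 + 22·4 = 103.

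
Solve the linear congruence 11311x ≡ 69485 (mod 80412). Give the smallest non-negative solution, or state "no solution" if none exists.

16535

First find gcd(11311, 80412):
80412 = 7*11311 + 1235
11311 = 9*1235 + 196
1235 = 6*196 + 59
196 = 3*59 + 19
59 = 3*19 + 2
19 = 9*2 + 1
2 = 2*1 + 0
gcd = 1, so a unique solution mod 80412 exists.
Back-substitute for the Bézout coefficients:
1 = 19 − 9·2
1 = −9·59 + 28·19
1 = 28·196 − 93·59
1 = −93·1235 + 586·196
1 = 586·11311 − 5367·1235
1 = −5367·80412 + 38155·11311
So 11311·(38155) ≡ 1 (mod 80412), giving 11311⁻¹ ≡ 38155.
x ≡ 11311⁻¹·69485 ≡ 38155·69485 ≡ 16535 (mod 80412).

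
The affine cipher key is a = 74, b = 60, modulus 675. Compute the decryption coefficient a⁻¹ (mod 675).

374

Apply the Euclidean algorithm to 675 and 74:
675 = 9×74 + 9
74 = 8×9 + 2
9 = 4×2 + 1
2 = 2×1 + 0
Since gcd(74, 675) = 1, back-substitute to write 1 as a combination:
1 = 9 − 4·2
1 = −4·74 + 33·9
1 = 33·675 − 301·74
Hence 74⁻¹ ≡ -301 ≡ 374 (mod 675).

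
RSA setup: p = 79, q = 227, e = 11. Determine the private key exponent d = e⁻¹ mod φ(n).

φ(n) = (p−1)(q−1) = 78·226 = 17628.
Need d with 11·d ≡ 1 (mod 17628). Apply the extended Euclidean algorithm:
17628 = 1602*11 + 6
11 = 1*6 + 5
6 = 1*5 + 1
5 = 5*1 + 0
Back-substitute:
1 = 6 − 5
1 = −11 + 2·6
1 = 2·17628 − 3205·11
So 11·(-3205) ≡ 1 (mod 17628), hence d ≡ -3205 ≡ 14423 (mod 17628).

14423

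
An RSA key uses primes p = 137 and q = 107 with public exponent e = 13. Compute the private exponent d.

1109

φ(n) = (p−1)(q−1) = 136·106 = 14416.
Need d with 13·d ≡ 1 (mod 14416). Apply the extended Euclidean algorithm:
14416 = 1108*13 + 12
13 = 1*12 + 1
12 = 12*1 + 0
Back-substitute:
1 = 13 − 12
1 = −14416 + 1109·13
So 13·1109 ≡ 1 (mod 14416), hence d = 1109.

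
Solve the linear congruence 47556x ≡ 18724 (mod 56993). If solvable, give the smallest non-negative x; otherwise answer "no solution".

First find gcd(47556, 56993):
56993 = 1*47556 + 9437
47556 = 5*9437 + 371
9437 = 25*371 + 162
371 = 2*162 + 47
162 = 3*47 + 21
47 = 2*21 + 5
21 = 4*5 + 1
5 = 5*1 + 0
gcd = 1, so a unique solution mod 56993 exists.
Back-substitute for the Bézout coefficients:
1 = 21 − 4·5
1 = −4·47 + 9·21
1 = 9·162 − 31·47
1 = −31·371 + 71·162
1 = 71·9437 − 1806·371
1 = −1806·47556 + 9101·9437
1 = 9101·56993 − 10907·47556
So 47556·(-10907) ≡ 1 (mod 56993), giving 47556⁻¹ ≡ 46086.
x ≡ 47556⁻¹·18724 ≡ 46086·18724 ≡ 40244 (mod 56993).

40244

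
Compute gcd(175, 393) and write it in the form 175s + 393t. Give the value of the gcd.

1

Euclidean algorithm:
393 = 2*175 + 43
175 = 4*43 + 3
43 = 14*3 + 1
3 = 3*1 + 0
gcd(175, 393) = 1.
Back-substituting:
1 = 43 − 14·3
1 = −14·175 + 57·43
1 = 57·393 − 128·175
So 1 = (57)·393 + (-128)·175.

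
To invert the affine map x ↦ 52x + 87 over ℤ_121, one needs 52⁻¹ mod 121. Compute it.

7

gcd(121, 52) by repeated division:
121 = 2·52 + 17
52 = 3·17 + 1
17 = 17·1 + 0
The gcd is 1. Working backward:
1 = 52 − 3·17
1 = −3·121 + 7·52
So 52·7 ≡ 1 (mod 121).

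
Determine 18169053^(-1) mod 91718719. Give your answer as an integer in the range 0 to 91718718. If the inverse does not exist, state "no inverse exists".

Apply the Euclidean algorithm to 91718719 and 18169053:
91718719 = 5×18169053 + 873454
18169053 = 20×873454 + 699973
873454 = 1×699973 + 173481
699973 = 4×173481 + 6049
173481 = 28×6049 + 4109
6049 = 1×4109 + 1940
4109 = 2×1940 + 229
1940 = 8×229 + 108
229 = 2×108 + 13
108 = 8×13 + 4
13 = 3×4 + 1
4 = 4×1 + 0
The gcd is 1. Working backward:
1 = 13 − 3·4
1 = −3·108 + 25·13
1 = 25·229 − 53·108
1 = −53·1940 + 449·229
1 = 449·4109 − 951·1940
1 = −951·6049 + 1400·4109
1 = 1400·173481 − 40151·6049
1 = −40151·699973 + 162004·173481
1 = 162004·873454 − 202155·699973
1 = −202155·18169053 + 4205104·873454
1 = 4205104·91718719 − 21227675·18169053
Hence 18169053⁻¹ ≡ -21227675 ≡ 70491044 (mod 91718719).

70491044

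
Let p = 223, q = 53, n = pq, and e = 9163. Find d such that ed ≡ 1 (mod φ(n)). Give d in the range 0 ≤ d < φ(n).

7195

φ(n) = (p−1)(q−1) = 222·52 = 11544.
Need d with 9163·d ≡ 1 (mod 11544). Apply the extended Euclidean algorithm:
11544 = 1×9163 + 2381
9163 = 3×2381 + 2020
2381 = 1×2020 + 361
2020 = 5×361 + 215
361 = 1×215 + 146
215 = 1×146 + 69
146 = 2×69 + 8
69 = 8×8 + 5
8 = 1×5 + 3
5 = 1×3 + 2
3 = 1×2 + 1
2 = 2×1 + 0
Back-substitute:
1 = 3 − 2
1 = −5 + 2·3
1 = 2·8 − 3·5
1 = −3·69 + 26·8
1 = 26·146 − 55·69
1 = −55·215 + 81·146
1 = 81·361 − 136·215
1 = −136·2020 + 761·361
1 = 761·2381 − 897·2020
1 = −897·9163 + 3452·2381
1 = 3452·11544 − 4349·9163
So 9163·(-4349) ≡ 1 (mod 11544), hence d ≡ -4349 ≡ 7195 (mod 11544).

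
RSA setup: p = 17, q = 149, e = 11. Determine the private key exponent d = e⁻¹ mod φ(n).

φ(n) = (p−1)(q−1) = 16·148 = 2368.
Need d with 11·d ≡ 1 (mod 2368). Apply the extended Euclidean algorithm:
2368 = 215·11 + 3
11 = 3·3 + 2
3 = 1·2 + 1
2 = 2·1 + 0
Back-substitute:
1 = 3 − 2
1 = −11 + 4·3
1 = 4·2368 − 861·11
So 11·(-861) ≡ 1 (mod 2368), hence d ≡ -861 ≡ 1507 (mod 2368).

1507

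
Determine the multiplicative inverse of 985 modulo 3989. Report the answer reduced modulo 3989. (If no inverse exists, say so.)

814

Run Euclid on (3989, 985):
3989 = 4*985 + 49
985 = 20*49 + 5
49 = 9*5 + 4
5 = 1*4 + 1
4 = 4*1 + 0
gcd = 1, so the inverse exists. Back-substitute:
1 = 5 − 4
1 = −49 + 10·5
1 = 10·985 − 201·49
1 = −201·3989 + 814·985
So 985·814 ≡ 1 (mod 3989).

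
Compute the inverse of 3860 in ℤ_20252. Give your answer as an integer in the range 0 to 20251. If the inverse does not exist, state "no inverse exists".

no inverse exists

Compute gcd(3860, 20252):
20252 = 5*3860 + 952
3860 = 4*952 + 52
952 = 18*52 + 16
52 = 3*16 + 4
16 = 4*4 + 0
The gcd is 4, not 1, hence no inverse exists.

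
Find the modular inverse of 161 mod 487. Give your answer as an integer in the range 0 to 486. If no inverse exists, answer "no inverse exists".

Run Euclid on (487, 161):
487 = 3*161 + 4
161 = 40*4 + 1
4 = 4*1 + 0
The gcd is 1. Working backward:
1 = 161 − 40·4
1 = −40·487 + 121·161
So 161·121 ≡ 1 (mod 487).

121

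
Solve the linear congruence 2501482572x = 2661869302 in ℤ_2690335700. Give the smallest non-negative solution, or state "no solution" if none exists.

gcd(2501482572, 2690335700):
2690335700 = 1*2501482572 + 188853128
2501482572 = 13*188853128 + 46391908
188853128 = 4*46391908 + 3285496
46391908 = 14*3285496 + 394964
3285496 = 8*394964 + 125784
394964 = 3*125784 + 17612
125784 = 7*17612 + 2500
17612 = 7*2500 + 112
2500 = 22*112 + 36
112 = 3*36 + 4
36 = 9*4 + 0
gcd = 4, but 4 ∤ 2661869302, so the congruence has no solution.

no solution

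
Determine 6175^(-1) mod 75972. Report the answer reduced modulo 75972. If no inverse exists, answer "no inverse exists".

Compute gcd(6175, 75972):
75972 = 12*6175 + 1872
6175 = 3*1872 + 559
1872 = 3*559 + 195
559 = 2*195 + 169
195 = 1*169 + 26
169 = 6*26 + 13
26 = 2*13 + 0
Since gcd = 13 > 1, 6175 is not a unit mod 75972.

no inverse exists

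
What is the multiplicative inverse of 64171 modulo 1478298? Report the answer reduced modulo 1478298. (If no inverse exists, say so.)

Apply the Euclidean algorithm to 1478298 and 64171:
1478298 = 23·64171 + 2365
64171 = 27·2365 + 316
2365 = 7·316 + 153
316 = 2·153 + 10
153 = 15·10 + 3
10 = 3·3 + 1
3 = 3·1 + 0
The gcd is 1. Working backward:
1 = 10 − 3·3
1 = −3·153 + 46·10
1 = 46·316 − 95·153
1 = −95·2365 + 711·316
1 = 711·64171 − 19292·2365
1 = −19292·1478298 + 444427·64171
So 64171·444427 ≡ 1 (mod 1478298).

444427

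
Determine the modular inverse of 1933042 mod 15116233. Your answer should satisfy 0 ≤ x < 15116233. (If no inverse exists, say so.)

Extended Euclidean algorithm:
15116233 = 7·1933042 + 1584939
1933042 = 1·1584939 + 348103
1584939 = 4·348103 + 192527
348103 = 1·192527 + 155576
192527 = 1·155576 + 36951
155576 = 4·36951 + 7772
36951 = 4·7772 + 5863
7772 = 1·5863 + 1909
5863 = 3·1909 + 136
1909 = 14·136 + 5
136 = 27·5 + 1
5 = 5·1 + 0
The gcd is 1. Working backward:
1 = 136 − 27·5
1 = −27·1909 + 379·136
1 = 379·5863 − 1164·1909
1 = −1164·7772 + 1543·5863
1 = 1543·36951 − 7336·7772
1 = −7336·155576 + 30887·36951
1 = 30887·192527 − 38223·155576
1 = −38223·348103 + 69110·192527
1 = 69110·1584939 − 314663·348103
1 = −314663·1933042 + 383773·1584939
1 = 383773·15116233 − 3001074·1933042
So 1933042·(-3001074) ≡ 1 (mod 15116233), and -3001074 ≡ 12115159 (mod 15116233).

12115159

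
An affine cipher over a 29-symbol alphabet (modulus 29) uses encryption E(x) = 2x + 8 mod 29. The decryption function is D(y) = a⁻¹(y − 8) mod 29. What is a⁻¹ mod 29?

15

gcd(29, 2) by repeated division:
29 = 14×2 + 1
2 = 2×1 + 0
gcd = 1, so the inverse exists. Back-substitute:
1 = 29 − 14·2
Hence 2⁻¹ ≡ -14 ≡ 15 (mod 29).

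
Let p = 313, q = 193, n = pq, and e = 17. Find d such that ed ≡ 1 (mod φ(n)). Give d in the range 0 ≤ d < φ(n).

φ(n) = (p−1)(q−1) = 312·192 = 59904.
Need d with 17·d ≡ 1 (mod 59904). Apply the extended Euclidean algorithm:
59904 = 3523·17 + 13
17 = 1·13 + 4
13 = 3·4 + 1
4 = 4·1 + 0
Back-substitute:
1 = 13 − 3·4
1 = −3·17 + 4·13
1 = 4·59904 − 14095·17
So 17·(-14095) ≡ 1 (mod 59904), hence d ≡ -14095 ≡ 45809 (mod 59904).

45809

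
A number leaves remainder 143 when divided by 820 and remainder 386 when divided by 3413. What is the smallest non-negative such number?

99363

Write x = 143 + 820·k. Then 820·k ≡ 386 − 143 ≡ 243 (mod 3413).
Need 820⁻¹ mod 3413. Extended Euclid on (3413, 820):
3413 = 4*820 + 133
820 = 6*133 + 22
133 = 6*22 + 1
22 = 22*1 + 0
Back-substitute:
1 = 133 − 6·22
1 = −6·820 + 37·133
1 = 37·3413 − 154·820
820⁻¹ ≡ 3259 (mod 3413), so k ≡ 3259·243 ≡ 121 (mod 3413).
x = 143 + 820·121 = 99363.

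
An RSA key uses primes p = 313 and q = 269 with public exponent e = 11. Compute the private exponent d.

15203

φ(n) = (p−1)(q−1) = 312·268 = 83616.
Need d with 11·d ≡ 1 (mod 83616). Apply the extended Euclidean algorithm:
83616 = 7601*11 + 5
11 = 2*5 + 1
5 = 5*1 + 0
Back-substitute:
1 = 11 − 2·5
1 = −2·83616 + 15203·11
So 11·15203 ≡ 1 (mod 83616), hence d = 15203.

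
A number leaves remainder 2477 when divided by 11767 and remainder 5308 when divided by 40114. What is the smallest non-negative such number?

202500780

Write x = 2477 + 11767·k. Then 11767·k ≡ 5308 − 2477 ≡ 2831 (mod 40114).
Need 11767⁻¹ mod 40114. Extended Euclid on (40114, 11767):
40114 = 3·11767 + 4813
11767 = 2·4813 + 2141
4813 = 2·2141 + 531
2141 = 4·531 + 17
531 = 31·17 + 4
17 = 4·4 + 1
4 = 4·1 + 0
Back-substitute:
1 = 17 − 4·4
1 = −4·531 + 125·17
1 = 125·2141 − 504·531
1 = −504·4813 + 1133·2141
1 = 1133·11767 − 2770·4813
1 = −2770·40114 + 9443·11767
11767⁻¹ ≡ 9443 (mod 40114), so k ≡ 9443·2831 ≡ 17209 (mod 40114).
x = 2477 + 11767·17209 = 202500780.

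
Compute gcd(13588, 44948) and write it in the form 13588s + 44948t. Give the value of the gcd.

4

Euclidean algorithm:
44948 = 3·13588 + 4184
13588 = 3·4184 + 1036
4184 = 4·1036 + 40
1036 = 25·40 + 36
40 = 1·36 + 4
36 = 9·4 + 0
gcd(13588, 44948) = 4.
Express as a combination:
4 = 40 − 36
4 = −1036 + 26·40
4 = 26·4184 − 105·1036
4 = −105·13588 + 341·4184
4 = 341·44948 − 1128·13588
So 4 = (341)·44948 + (-1128)·13588.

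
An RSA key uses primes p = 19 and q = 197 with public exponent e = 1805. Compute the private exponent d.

φ(n) = (p−1)(q−1) = 18·196 = 3528.
Need d with 1805·d ≡ 1 (mod 3528). Apply the extended Euclidean algorithm:
3528 = 1*1805 + 1723
1805 = 1*1723 + 82
1723 = 21*82 + 1
82 = 82*1 + 0
Back-substitute:
1 = 1723 − 21·82
1 = −21·1805 + 22·1723
1 = 22·3528 − 43·1805
So 1805·(-43) ≡ 1 (mod 3528), hence d ≡ -43 ≡ 3485 (mod 3528).

3485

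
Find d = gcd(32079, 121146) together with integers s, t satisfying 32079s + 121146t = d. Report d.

3

Repeated division:
121146 = 3×32079 + 24909
32079 = 1×24909 + 7170
24909 = 3×7170 + 3399
7170 = 2×3399 + 372
3399 = 9×372 + 51
372 = 7×51 + 15
51 = 3×15 + 6
15 = 2×6 + 3
6 = 2×3 + 0
gcd(32079, 121146) = 3.
Working backward:
3 = 15 − 2·6
3 = −2·51 + 7·15
3 = 7·372 − 51·51
3 = −51·3399 + 466·372
3 = 466·7170 − 983·3399
3 = −983·24909 + 3415·7170
3 = 3415·32079 − 4398·24909
3 = −4398·121146 + 16609·32079
So 3 = (-4398)·121146 + (16609)·32079.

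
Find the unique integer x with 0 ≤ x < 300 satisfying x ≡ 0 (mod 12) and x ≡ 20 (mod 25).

120

Write x = 0 + 12·k. Then 12·k ≡ 20 − 0 ≡ 20 (mod 25).
Need 12⁻¹ mod 25. Extended Euclid on (25, 12):
25 = 2×12 + 1
12 = 12×1 + 0
Back-substitute:
1 = 25 − 2·12
12⁻¹ ≡ 23 (mod 25), so k ≡ 23·20 ≡ 10 (mod 25).
x = 0 + 12·10 = 120.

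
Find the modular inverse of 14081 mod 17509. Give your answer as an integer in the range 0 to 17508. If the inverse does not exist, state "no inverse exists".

Extended Euclidean algorithm:
17509 = 1*14081 + 3428
14081 = 4*3428 + 369
3428 = 9*369 + 107
369 = 3*107 + 48
107 = 2*48 + 11
48 = 4*11 + 4
11 = 2*4 + 3
4 = 1*3 + 1
3 = 3*1 + 0
Since gcd(14081, 17509) = 1, back-substitute to write 1 as a combination:
1 = 4 − 3
1 = −11 + 3·4
1 = 3·48 − 13·11
1 = −13·107 + 29·48
1 = 29·369 − 100·107
1 = −100·3428 + 929·369
1 = 929·14081 − 3816·3428
1 = −3816·17509 + 4745·14081
So 14081·4745 ≡ 1 (mod 17509).

4745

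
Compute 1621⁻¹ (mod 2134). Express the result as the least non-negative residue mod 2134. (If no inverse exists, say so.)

1015

gcd(2134, 1621) by repeated division:
2134 = 1·1621 + 513
1621 = 3·513 + 82
513 = 6·82 + 21
82 = 3·21 + 19
21 = 1·19 + 2
19 = 9·2 + 1
2 = 2·1 + 0
gcd = 1, so the inverse exists. Back-substitute:
1 = 19 − 9·2
1 = −9·21 + 10·19
1 = 10·82 − 39·21
1 = −39·513 + 244·82
1 = 244·1621 − 771·513
1 = −771·2134 + 1015·1621
So 1621·1015 ≡ 1 (mod 2134).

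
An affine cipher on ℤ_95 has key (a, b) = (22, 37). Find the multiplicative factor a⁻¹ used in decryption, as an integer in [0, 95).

13

Apply the Euclidean algorithm to 95 and 22:
95 = 4×22 + 7
22 = 3×7 + 1
7 = 7×1 + 0
The gcd is 1. Working backward:
1 = 22 − 3·7
1 = −3·95 + 13·22
So 22·13 ≡ 1 (mod 95).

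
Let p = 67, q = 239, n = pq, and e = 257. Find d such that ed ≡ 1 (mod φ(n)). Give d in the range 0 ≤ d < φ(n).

3545

φ(n) = (p−1)(q−1) = 66·238 = 15708.
Need d with 257·d ≡ 1 (mod 15708). Apply the extended Euclidean algorithm:
15708 = 61·257 + 31
257 = 8·31 + 9
31 = 3·9 + 4
9 = 2·4 + 1
4 = 4·1 + 0
Back-substitute:
1 = 9 − 2·4
1 = −2·31 + 7·9
1 = 7·257 − 58·31
1 = −58·15708 + 3545·257
So 257·3545 ≡ 1 (mod 15708), hence d = 3545.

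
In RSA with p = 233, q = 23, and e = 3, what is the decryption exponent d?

3403

φ(n) = (p−1)(q−1) = 232·22 = 5104.
Need d with 3·d ≡ 1 (mod 5104). Apply the extended Euclidean algorithm:
5104 = 1701*3 + 1
3 = 3*1 + 0
Back-substitute:
1 = 5104 − 1701·3
So 3·(-1701) ≡ 1 (mod 5104), hence d ≡ -1701 ≡ 3403 (mod 5104).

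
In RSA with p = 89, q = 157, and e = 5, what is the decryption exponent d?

8237

φ(n) = (p−1)(q−1) = 88·156 = 13728.
Need d with 5·d ≡ 1 (mod 13728). Apply the extended Euclidean algorithm:
13728 = 2745·5 + 3
5 = 1·3 + 2
3 = 1·2 + 1
2 = 2·1 + 0
Back-substitute:
1 = 3 − 2
1 = −5 + 2·3
1 = 2·13728 − 5491·5
So 5·(-5491) ≡ 1 (mod 13728), hence d ≡ -5491 ≡ 8237 (mod 13728).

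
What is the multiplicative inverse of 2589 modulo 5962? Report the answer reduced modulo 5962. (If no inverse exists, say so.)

Run Euclid on (5962, 2589):
5962 = 2*2589 + 784
2589 = 3*784 + 237
784 = 3*237 + 73
237 = 3*73 + 18
73 = 4*18 + 1
18 = 18*1 + 0
gcd = 1, so the inverse exists. Back-substitute:
1 = 73 − 4·18
1 = −4·237 + 13·73
1 = 13·784 − 43·237
1 = −43·2589 + 142·784
1 = 142·5962 − 327·2589
Hence 2589⁻¹ ≡ -327 ≡ 5635 (mod 5962).

5635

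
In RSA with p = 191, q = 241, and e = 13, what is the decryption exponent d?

φ(n) = (p−1)(q−1) = 190·240 = 45600.
Need d with 13·d ≡ 1 (mod 45600). Apply the extended Euclidean algorithm:
45600 = 3507·13 + 9
13 = 1·9 + 4
9 = 2·4 + 1
4 = 4·1 + 0
Back-substitute:
1 = 9 − 2·4
1 = −2·13 + 3·9
1 = 3·45600 − 10523·13
So 13·(-10523) ≡ 1 (mod 45600), hence d ≡ -10523 ≡ 35077 (mod 45600).

35077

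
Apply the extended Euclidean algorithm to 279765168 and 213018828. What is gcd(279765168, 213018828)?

Apply Euclid's algorithm to 279765168 and 213018828:
279765168 = 1×213018828 + 66746340
213018828 = 3×66746340 + 12779808
66746340 = 5×12779808 + 2847300
12779808 = 4×2847300 + 1390608
2847300 = 2×1390608 + 66084
1390608 = 21×66084 + 2844
66084 = 23×2844 + 672
2844 = 4×672 + 156
672 = 4×156 + 48
156 = 3×48 + 12
48 = 4×12 + 0
gcd(279765168, 213018828) = 12.
Back-substituting:
12 = 156 − 3·48
12 = −3·672 + 13·156
12 = 13·2844 − 55·672
12 = −55·66084 + 1278·2844
12 = 1278·1390608 − 26893·66084
12 = −26893·2847300 + 55064·1390608
12 = 55064·12779808 − 247149·2847300
12 = −247149·66746340 + 1290809·12779808
12 = 1290809·213018828 − 4119576·66746340
12 = −4119576·279765168 + 5410385·213018828
So 12 = (-4119576)·279765168 + (5410385)·213018828.

12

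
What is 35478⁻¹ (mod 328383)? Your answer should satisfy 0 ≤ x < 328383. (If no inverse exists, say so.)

no inverse exists

Compute gcd(35478, 328383):
328383 = 9×35478 + 9081
35478 = 3×9081 + 8235
9081 = 1×8235 + 846
8235 = 9×846 + 621
846 = 1×621 + 225
621 = 2×225 + 171
225 = 1×171 + 54
171 = 3×54 + 9
54 = 6×9 + 0
Since gcd = 9 > 1, 35478 is not a unit mod 328383.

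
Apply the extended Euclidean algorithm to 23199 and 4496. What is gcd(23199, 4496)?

Apply Euclid's algorithm to 23199 and 4496:
23199 = 5·4496 + 719
4496 = 6·719 + 182
719 = 3·182 + 173
182 = 1·173 + 9
173 = 19·9 + 2
9 = 4·2 + 1
2 = 2·1 + 0
gcd(23199, 4496) = 1.
Back-substituting:
1 = 9 − 4·2
1 = −4·173 + 77·9
1 = 77·182 − 81·173
1 = −81·719 + 320·182
1 = 320·4496 − 2001·719
1 = −2001·23199 + 10325·4496
So 1 = (-2001)·23199 + (10325)·4496.

1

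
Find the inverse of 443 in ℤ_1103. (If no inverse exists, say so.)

Run Euclid on (1103, 443):
1103 = 2*443 + 217
443 = 2*217 + 9
217 = 24*9 + 1
9 = 9*1 + 0
gcd = 1, so the inverse exists. Back-substitute:
1 = 217 − 24·9
1 = −24·443 + 49·217
1 = 49·1103 − 122·443
Hence 443⁻¹ ≡ -122 ≡ 981 (mod 1103).

981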